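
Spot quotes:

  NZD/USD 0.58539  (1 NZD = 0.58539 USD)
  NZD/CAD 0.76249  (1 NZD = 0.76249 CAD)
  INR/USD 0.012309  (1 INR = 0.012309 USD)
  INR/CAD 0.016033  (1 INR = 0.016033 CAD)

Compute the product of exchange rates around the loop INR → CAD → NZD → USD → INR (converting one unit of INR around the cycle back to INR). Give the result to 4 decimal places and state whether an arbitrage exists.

1.0000 (no arbitrage)

Around INR → CAD → NZD → USD → INR: 1 × 0.016033 ÷ 0.76249 × 0.58539 ÷ 0.012309 = 1.000007
Product ≈ 1 (deviation 0.001%, within rounding noise).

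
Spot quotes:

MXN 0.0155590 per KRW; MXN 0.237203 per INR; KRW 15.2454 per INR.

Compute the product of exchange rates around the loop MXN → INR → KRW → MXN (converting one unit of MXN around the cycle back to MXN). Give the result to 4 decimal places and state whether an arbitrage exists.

Around MXN → INR → KRW → MXN: 1 ÷ 0.237203 × 15.2454 × 0.0155590 = 1.000001
Product ≈ 1 (deviation 0.000%, within rounding noise).

1.0000 (no arbitrage)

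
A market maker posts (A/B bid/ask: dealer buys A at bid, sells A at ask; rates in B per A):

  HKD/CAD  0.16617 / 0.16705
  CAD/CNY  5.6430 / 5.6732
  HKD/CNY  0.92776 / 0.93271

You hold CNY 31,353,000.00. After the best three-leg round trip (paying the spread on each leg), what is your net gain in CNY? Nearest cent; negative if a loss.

Net profit: CNY 167,648.18

Best loop CNY → HKD → CAD → CNY:
CNY 31,353,000.00 ÷ 0.93271 (buy HKD at ask) = HKD 33,614,949.98
HKD 33,614,949.98 × 0.16617 (sell HKD at bid) = CAD 5,585,796.24
CAD 5,585,796.24 × 5.6430 (sell CAD at bid) = CNY 31,520,648.18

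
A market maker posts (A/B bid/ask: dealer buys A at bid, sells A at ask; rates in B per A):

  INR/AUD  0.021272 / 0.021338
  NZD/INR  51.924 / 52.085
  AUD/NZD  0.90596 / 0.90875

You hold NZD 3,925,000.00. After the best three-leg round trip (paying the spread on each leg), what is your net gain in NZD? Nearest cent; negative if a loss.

Best loop NZD → INR → AUD → NZD:
NZD 3,925,000.00 × 51.924 (sell NZD at bid) = INR 203,801,700.00
INR 203,801,700.00 × 0.021272 (sell INR at bid) = AUD 4,335,269.76
AUD 4,335,269.76 × 0.90596 (sell AUD at bid) = NZD 3,927,580.99

Net profit: NZD 2,580.99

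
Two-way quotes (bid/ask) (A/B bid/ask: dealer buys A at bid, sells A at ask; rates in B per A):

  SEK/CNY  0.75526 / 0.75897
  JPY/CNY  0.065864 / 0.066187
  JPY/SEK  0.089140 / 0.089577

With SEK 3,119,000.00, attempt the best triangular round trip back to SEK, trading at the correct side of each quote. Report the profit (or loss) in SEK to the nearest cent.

Best loop SEK → CNY → JPY → SEK:
SEK 3,119,000.00 × 0.75526 (sell SEK at bid) = CNY 2,355,655.94
CNY 2,355,655.94 ÷ 0.066187 (buy JPY at ask) = JPY 35,590,916
JPY 35,590,916 × 0.089140 (sell JPY at bid) = SEK 3,172,574.23

Net profit: SEK 53,574.23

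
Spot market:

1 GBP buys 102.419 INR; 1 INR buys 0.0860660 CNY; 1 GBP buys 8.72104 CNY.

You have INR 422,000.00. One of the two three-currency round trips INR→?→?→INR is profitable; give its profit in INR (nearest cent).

Profitable loop is INR → CNY → GBP → INR:
INR 422,000.00 × 0.0860660 = CNY 36,319.85
CNY 36,319.85 ÷ 8.72104 = GBP 4,164.62
GBP 4,164.62 × 102.419 = INR 426,536.62
Profit = INR 426,536.62 − INR 422,000.00

Profit: INR 4,536.62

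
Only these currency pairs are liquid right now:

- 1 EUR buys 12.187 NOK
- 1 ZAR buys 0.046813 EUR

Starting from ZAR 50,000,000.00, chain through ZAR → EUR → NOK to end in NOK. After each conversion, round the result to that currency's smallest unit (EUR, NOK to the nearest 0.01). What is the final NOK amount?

ZAR 50,000,000.00 × 0.046813 = EUR 2,340,650.00
EUR 2,340,650.00 × 12.187 = NOK 28,525,501.55

NOK 28,525,501.55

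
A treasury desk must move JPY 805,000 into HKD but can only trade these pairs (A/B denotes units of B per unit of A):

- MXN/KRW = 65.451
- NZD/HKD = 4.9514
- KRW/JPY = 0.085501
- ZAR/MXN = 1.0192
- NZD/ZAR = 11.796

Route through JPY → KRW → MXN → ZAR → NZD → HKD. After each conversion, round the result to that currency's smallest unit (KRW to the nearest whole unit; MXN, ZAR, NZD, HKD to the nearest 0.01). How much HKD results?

JPY 805,000 ÷ 0.085501 = KRW 9,415,095
KRW 9,415,095 ÷ 65.451 = MXN 143,849.52
MXN 143,849.52 ÷ 1.0192 = ZAR 141,139.64
ZAR 141,139.64 ÷ 11.796 = NZD 11,965.04
NZD 11,965.04 × 4.9514 = HKD 59,243.70

HKD 59,243.70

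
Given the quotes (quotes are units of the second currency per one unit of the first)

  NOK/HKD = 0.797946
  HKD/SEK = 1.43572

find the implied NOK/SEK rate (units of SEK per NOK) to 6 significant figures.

NOK/SEK = 1.14563

1 NOK × 0.797946 = 0.797946 HKD
0.797946 HKD × 1.43572 = 1.14563 SEK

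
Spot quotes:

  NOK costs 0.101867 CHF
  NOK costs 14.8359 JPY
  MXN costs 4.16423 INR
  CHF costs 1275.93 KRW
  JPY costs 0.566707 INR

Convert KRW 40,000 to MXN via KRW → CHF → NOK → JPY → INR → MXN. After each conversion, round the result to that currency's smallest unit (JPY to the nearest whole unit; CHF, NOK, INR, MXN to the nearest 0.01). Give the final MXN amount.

KRW 40,000 ÷ 1275.93 = CHF 31.35
CHF 31.35 ÷ 0.101867 = NOK 307.75
NOK 307.75 × 14.8359 = JPY 4,566
JPY 4,566 × 0.566707 = INR 2,587.58
INR 2,587.58 ÷ 4.16423 = MXN 621.38

MXN 621.38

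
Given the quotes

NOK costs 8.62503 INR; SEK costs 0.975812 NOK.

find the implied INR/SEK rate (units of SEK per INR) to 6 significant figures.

INR/SEK = 0.118816

1 INR ÷ 8.62503 = 0.115942 NOK
0.115942 NOK ÷ 0.975812 = 0.118816 SEK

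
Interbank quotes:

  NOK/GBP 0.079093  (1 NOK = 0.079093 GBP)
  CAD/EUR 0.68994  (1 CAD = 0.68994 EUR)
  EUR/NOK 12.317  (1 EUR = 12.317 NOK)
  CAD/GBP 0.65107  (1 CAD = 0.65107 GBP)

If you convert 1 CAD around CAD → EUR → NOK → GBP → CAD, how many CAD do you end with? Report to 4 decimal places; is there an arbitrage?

1.0323 (arbitrage exists)

Around CAD → EUR → NOK → GBP → CAD: 1 × 0.68994 × 12.317 × 0.079093 ÷ 0.65107 = 1.032349
Product > 1; profitable direction is CAD → EUR → NOK → GBP → CAD.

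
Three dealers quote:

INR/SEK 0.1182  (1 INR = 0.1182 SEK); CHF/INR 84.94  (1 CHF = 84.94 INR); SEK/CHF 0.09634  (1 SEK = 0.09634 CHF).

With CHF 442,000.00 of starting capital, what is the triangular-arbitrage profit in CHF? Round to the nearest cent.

Profit: CHF 14,968.11

Profitable loop is CHF → SEK → INR → CHF:
CHF 442,000.00 ÷ 0.09634 = SEK 4,587,917.79
SEK 4,587,917.79 ÷ 0.1182 = INR 38,814,871.33
INR 38,814,871.33 ÷ 84.94 = CHF 456,968.11
Profit = CHF 456,968.11 − CHF 442,000.00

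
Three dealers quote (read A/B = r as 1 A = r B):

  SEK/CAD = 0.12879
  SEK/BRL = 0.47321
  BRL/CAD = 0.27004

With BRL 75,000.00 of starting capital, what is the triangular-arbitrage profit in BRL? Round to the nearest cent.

Profitable loop is BRL → SEK → CAD → BRL:
BRL 75,000.00 ÷ 0.47321 = SEK 158,492.00
SEK 158,492.00 × 0.12879 = CAD 20,412.18
CAD 20,412.18 ÷ 0.27004 = BRL 75,589.49
Profit = BRL 75,589.49 − BRL 75,000.00

Profit: BRL 589.49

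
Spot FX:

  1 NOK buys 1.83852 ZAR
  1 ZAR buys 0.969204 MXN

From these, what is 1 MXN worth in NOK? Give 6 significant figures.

MXN/NOK = 0.561198

1 MXN ÷ 0.969204 = 1.03177 ZAR
1.03177 ZAR ÷ 1.83852 = 0.561198 NOK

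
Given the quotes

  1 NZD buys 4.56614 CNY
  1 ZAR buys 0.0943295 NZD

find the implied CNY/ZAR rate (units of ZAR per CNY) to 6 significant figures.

CNY/ZAR = 2.32168

1 CNY ÷ 4.56614 = 0.219003 NZD
0.219003 NZD ÷ 0.0943295 = 2.32168 ZAR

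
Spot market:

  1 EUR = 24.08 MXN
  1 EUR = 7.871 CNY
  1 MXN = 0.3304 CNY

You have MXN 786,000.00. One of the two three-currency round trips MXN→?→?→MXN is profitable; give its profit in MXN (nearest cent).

Profitable loop is MXN → CNY → EUR → MXN:
MXN 786,000.00 × 0.3304 = CNY 259,694.40
CNY 259,694.40 ÷ 7.871 = EUR 32,993.83
EUR 32,993.83 × 24.08 = MXN 794,491.32
Profit = MXN 794,491.32 − MXN 786,000.00

Profit: MXN 8,491.32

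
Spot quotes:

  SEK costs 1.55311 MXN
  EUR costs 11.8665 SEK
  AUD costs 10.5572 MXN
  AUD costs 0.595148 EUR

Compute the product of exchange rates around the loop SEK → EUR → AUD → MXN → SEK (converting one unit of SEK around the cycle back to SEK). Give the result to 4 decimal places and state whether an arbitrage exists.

0.9625 (arbitrage exists)

Around SEK → EUR → AUD → MXN → SEK: 1 ÷ 11.8665 ÷ 0.595148 × 10.5572 ÷ 1.55311 = 0.962496
Product < 1; profitable direction is SEK → MXN → AUD → EUR → SEK.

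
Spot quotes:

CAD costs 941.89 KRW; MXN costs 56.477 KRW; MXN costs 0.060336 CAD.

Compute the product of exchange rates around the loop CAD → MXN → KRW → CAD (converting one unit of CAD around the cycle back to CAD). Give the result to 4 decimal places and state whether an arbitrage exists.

Around CAD → MXN → KRW → CAD: 1 ÷ 0.060336 × 56.477 ÷ 941.89 = 0.993791
Product < 1; profitable direction is CAD → KRW → MXN → CAD.

0.9938 (arbitrage exists)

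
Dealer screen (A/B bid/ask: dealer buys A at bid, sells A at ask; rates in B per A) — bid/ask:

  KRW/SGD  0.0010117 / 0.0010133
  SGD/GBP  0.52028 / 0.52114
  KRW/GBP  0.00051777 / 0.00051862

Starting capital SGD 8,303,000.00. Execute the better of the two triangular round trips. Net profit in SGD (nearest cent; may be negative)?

Best loop SGD → GBP → KRW → SGD:
SGD 8,303,000.00 × 0.52028 (sell SGD at bid) = GBP 4,319,884.84
GBP 4,319,884.84 ÷ 0.00051862 (buy KRW at ask) = KRW 8,329,576,260
KRW 8,329,576,260 × 0.0010117 (sell KRW at bid) = SGD 8,427,032.30

Net profit: SGD 124,032.30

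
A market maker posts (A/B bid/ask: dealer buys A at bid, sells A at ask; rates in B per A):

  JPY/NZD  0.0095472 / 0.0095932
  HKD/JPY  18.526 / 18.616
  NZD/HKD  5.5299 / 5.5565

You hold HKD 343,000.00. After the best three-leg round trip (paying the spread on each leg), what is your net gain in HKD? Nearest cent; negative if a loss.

Best loop HKD → NZD → JPY → HKD:
HKD 343,000.00 ÷ 5.5565 (buy NZD at ask) = NZD 61,729.51
NZD 61,729.51 ÷ 0.0095932 (buy JPY at ask) = JPY 6,434,715
JPY 6,434,715 ÷ 18.616 (buy HKD at ask) = HKD 345,655.07

Net profit: HKD 2,655.07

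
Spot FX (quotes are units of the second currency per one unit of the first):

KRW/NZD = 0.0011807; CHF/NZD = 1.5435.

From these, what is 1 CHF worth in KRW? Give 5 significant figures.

1 CHF × 1.5435 = 1.5435 NZD
1.5435 NZD ÷ 0.0011807 = 1307.28 KRW

CHF/KRW = 1307.3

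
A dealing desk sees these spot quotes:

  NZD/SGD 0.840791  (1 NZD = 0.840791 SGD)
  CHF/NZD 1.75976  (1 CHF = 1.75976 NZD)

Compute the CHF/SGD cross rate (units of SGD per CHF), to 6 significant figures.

1 CHF × 1.75976 = 1.75976 NZD
1.75976 NZD × 0.840791 = 1.47959 SGD

CHF/SGD = 1.47959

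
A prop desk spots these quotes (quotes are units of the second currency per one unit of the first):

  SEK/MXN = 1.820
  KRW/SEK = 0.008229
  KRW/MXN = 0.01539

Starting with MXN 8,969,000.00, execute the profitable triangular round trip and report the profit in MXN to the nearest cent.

Profitable loop is MXN → SEK → KRW → MXN:
MXN 8,969,000.00 ÷ 1.820 = SEK 4,928,021.98
SEK 4,928,021.98 ÷ 0.008229 = KRW 598,860,369
KRW 598,860,369 × 0.01539 = MXN 9,216,461.08
Profit = MXN 9,216,461.08 − MXN 8,969,000.00

Profit: MXN 247,461.08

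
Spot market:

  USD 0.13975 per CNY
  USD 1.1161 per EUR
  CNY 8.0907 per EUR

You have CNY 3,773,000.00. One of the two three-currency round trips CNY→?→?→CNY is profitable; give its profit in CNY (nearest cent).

Profitable loop is CNY → USD → EUR → CNY:
CNY 3,773,000.00 × 0.13975 = USD 527,276.75
USD 527,276.75 ÷ 1.1161 = EUR 472,427.87
EUR 472,427.87 × 8.0907 = CNY 3,822,272.20
Profit = CNY 3,822,272.20 − CNY 3,773,000.00

Profit: CNY 49,272.20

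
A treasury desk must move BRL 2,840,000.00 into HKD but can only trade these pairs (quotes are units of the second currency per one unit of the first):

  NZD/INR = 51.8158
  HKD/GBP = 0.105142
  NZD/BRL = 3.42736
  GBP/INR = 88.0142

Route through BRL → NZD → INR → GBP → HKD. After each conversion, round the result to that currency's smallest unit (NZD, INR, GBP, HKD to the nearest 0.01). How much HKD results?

BRL 2,840,000.00 ÷ 3.42736 = NZD 828,626.11
NZD 828,626.11 × 51.8158 = INR 42,935,924.79
INR 42,935,924.79 ÷ 88.0142 = GBP 487,829.52
GBP 487,829.52 ÷ 0.105142 = HKD 4,639,720.76

HKD 4,639,720.76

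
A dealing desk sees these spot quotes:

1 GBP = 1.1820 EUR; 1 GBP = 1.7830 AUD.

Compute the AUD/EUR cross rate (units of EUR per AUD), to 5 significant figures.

1 AUD ÷ 1.7830 = 0.560852 GBP
0.560852 GBP × 1.1820 = 0.662928 EUR

AUD/EUR = 0.66293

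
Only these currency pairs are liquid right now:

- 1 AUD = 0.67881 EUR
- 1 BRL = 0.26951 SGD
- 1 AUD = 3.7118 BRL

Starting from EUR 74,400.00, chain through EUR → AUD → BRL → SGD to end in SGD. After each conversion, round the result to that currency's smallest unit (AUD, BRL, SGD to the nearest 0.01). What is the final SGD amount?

EUR 74,400.00 ÷ 0.67881 = AUD 109,603.57
AUD 109,603.57 × 3.7118 = BRL 406,826.53
BRL 406,826.53 × 0.26951 = SGD 109,643.82

SGD 109,643.82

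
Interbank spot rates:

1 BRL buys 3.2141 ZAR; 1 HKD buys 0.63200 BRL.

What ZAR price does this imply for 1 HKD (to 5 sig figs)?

HKD/ZAR = 2.0313

1 HKD × 0.63200 = 0.632 BRL
0.632 BRL × 3.2141 = 2.03131 ZAR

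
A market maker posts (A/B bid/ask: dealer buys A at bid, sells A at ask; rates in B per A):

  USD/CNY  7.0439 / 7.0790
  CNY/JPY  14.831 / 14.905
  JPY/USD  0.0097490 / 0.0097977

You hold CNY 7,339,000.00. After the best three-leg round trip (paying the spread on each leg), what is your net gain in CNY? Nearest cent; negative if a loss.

Best loop CNY → JPY → USD → CNY:
CNY 7,339,000.00 × 14.831 (sell CNY at bid) = JPY 108,844,709
JPY 108,844,709 × 0.0097490 (sell JPY at bid) = USD 1,061,127.07
USD 1,061,127.07 × 7.0439 (sell USD at bid) = CNY 7,474,472.95

Net profit: CNY 135,472.95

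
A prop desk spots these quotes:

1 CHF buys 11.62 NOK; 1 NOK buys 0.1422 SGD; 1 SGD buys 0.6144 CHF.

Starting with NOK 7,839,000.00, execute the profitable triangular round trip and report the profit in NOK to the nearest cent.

Profitable loop is NOK → SGD → CHF → NOK:
NOK 7,839,000.00 × 0.1422 = SGD 1,114,705.80
SGD 1,114,705.80 × 0.6144 = CHF 684,875.24
CHF 684,875.24 × 11.62 = NOK 7,958,250.33
Profit = NOK 7,958,250.33 − NOK 7,839,000.00

Profit: NOK 119,250.33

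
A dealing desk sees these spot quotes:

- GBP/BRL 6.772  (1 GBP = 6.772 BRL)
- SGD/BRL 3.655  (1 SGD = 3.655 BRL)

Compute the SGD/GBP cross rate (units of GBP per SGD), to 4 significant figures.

SGD/GBP = 0.5397

1 SGD × 3.655 = 3.655 BRL
3.655 BRL ÷ 6.772 = 0.539722 GBP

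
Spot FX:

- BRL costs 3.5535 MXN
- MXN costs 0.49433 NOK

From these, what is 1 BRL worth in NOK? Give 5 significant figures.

BRL/NOK = 1.7566

1 BRL × 3.5535 = 3.5535 MXN
3.5535 MXN × 0.49433 = 1.7566 NOK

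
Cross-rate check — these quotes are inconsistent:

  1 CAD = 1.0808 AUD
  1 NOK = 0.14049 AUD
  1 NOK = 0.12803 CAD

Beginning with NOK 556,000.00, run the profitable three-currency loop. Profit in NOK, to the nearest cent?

Profit: NOK 8,498.93

Profitable loop is NOK → AUD → CAD → NOK:
NOK 556,000.00 × 0.14049 = AUD 78,112.44
AUD 78,112.44 ÷ 1.0808 = CAD 72,272.80
CAD 72,272.80 ÷ 0.12803 = NOK 564,498.93
Profit = NOK 564,498.93 − NOK 556,000.00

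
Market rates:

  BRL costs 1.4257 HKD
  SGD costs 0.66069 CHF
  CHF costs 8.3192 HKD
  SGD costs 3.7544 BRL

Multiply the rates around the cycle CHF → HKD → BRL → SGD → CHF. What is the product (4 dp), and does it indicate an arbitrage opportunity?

1.0269 (arbitrage exists)

Around CHF → HKD → BRL → SGD → CHF: 1 × 8.3192 ÷ 1.4257 ÷ 3.7544 × 0.66069 = 1.026859
Product > 1; profitable direction is CHF → HKD → BRL → SGD → CHF.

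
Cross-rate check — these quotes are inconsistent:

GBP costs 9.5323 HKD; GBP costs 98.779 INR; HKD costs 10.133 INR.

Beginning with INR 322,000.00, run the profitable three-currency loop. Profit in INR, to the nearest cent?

Profitable loop is INR → HKD → GBP → INR:
INR 322,000.00 ÷ 10.133 = HKD 31,777.36
HKD 31,777.36 ÷ 9.5323 = GBP 3,333.65
GBP 3,333.65 × 98.779 = INR 329,294.71
Profit = INR 329,294.71 − INR 322,000.00

Profit: INR 7,294.71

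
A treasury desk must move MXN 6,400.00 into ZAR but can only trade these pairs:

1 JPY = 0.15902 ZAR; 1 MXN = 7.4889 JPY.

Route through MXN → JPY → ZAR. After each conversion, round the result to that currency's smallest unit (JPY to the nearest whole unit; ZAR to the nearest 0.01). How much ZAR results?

MXN 6,400.00 × 7.4889 = JPY 47,929
JPY 47,929 × 0.15902 = ZAR 7,621.67

ZAR 7,621.67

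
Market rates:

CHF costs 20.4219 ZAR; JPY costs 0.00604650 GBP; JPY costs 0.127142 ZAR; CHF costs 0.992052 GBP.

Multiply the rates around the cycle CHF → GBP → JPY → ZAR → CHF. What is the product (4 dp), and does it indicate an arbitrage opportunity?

Around CHF → GBP → JPY → ZAR → CHF: 1 × 0.992052 ÷ 0.00604650 × 0.127142 ÷ 20.4219 = 1.021464
Product > 1; profitable direction is CHF → GBP → JPY → ZAR → CHF.

1.0215 (arbitrage exists)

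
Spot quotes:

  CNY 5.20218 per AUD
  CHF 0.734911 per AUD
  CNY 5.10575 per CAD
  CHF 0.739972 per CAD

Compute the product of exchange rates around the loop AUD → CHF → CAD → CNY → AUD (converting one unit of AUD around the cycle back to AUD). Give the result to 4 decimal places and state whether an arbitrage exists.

Around AUD → CHF → CAD → CNY → AUD: 1 × 0.734911 ÷ 0.739972 × 5.10575 ÷ 5.20218 = 0.974751
Product < 1; profitable direction is AUD → CNY → CAD → CHF → AUD.

0.9748 (arbitrage exists)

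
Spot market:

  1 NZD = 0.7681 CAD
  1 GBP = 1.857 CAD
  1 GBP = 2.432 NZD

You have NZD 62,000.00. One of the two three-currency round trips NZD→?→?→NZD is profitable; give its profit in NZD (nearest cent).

Profit: NZD 367.90

Profitable loop is NZD → CAD → GBP → NZD:
NZD 62,000.00 × 0.7681 = CAD 47,622.20
CAD 47,622.20 ÷ 1.857 = GBP 25,644.70
GBP 25,644.70 × 2.432 = NZD 62,367.90
Profit = NZD 62,367.90 − NZD 62,000.00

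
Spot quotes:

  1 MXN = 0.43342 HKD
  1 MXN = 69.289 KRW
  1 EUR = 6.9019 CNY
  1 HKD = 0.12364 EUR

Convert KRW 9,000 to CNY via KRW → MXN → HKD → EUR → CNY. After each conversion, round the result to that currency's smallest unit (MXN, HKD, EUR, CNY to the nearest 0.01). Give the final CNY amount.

KRW 9,000 ÷ 69.289 = MXN 129.89
MXN 129.89 × 0.43342 = HKD 56.30
HKD 56.30 × 0.12364 = EUR 6.96
EUR 6.96 × 6.9019 = CNY 48.04

CNY 48.04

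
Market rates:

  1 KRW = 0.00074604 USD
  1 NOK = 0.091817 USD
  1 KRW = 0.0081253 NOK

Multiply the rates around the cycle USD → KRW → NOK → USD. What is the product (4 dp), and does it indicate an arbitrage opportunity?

1.0000 (no arbitrage)

Around USD → KRW → NOK → USD: 1 ÷ 0.00074604 × 0.0081253 × 0.091817 = 1.000001
Product ≈ 1 (deviation 0.000%, within rounding noise).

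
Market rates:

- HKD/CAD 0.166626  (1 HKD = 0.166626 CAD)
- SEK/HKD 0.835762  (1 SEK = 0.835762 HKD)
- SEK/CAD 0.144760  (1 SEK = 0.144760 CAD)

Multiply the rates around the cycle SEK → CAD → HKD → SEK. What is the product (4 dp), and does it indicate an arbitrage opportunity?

1.0395 (arbitrage exists)

Around SEK → CAD → HKD → SEK: 1 × 0.144760 ÷ 0.166626 ÷ 0.835762 = 1.039497
Product > 1; profitable direction is SEK → CAD → HKD → SEK.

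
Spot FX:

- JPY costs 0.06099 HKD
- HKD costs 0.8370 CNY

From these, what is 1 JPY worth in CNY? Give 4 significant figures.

JPY/CNY = 0.05105

1 JPY × 0.06099 = 0.06099 HKD
0.06099 HKD × 0.8370 = 0.0510486 CNY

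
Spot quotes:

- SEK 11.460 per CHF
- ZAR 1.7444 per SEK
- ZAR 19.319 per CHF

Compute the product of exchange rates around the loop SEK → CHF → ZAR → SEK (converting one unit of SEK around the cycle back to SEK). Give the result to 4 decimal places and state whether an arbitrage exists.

Around SEK → CHF → ZAR → SEK: 1 ÷ 11.460 × 19.319 ÷ 1.7444 = 0.966393
Product < 1; profitable direction is SEK → ZAR → CHF → SEK.

0.9664 (arbitrage exists)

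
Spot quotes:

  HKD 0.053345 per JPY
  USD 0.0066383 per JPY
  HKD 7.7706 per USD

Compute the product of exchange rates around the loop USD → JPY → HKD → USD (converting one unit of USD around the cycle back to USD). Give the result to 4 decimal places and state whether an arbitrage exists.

1.0341 (arbitrage exists)

Around USD → JPY → HKD → USD: 1 ÷ 0.0066383 × 0.053345 ÷ 7.7706 = 1.034147
Product > 1; profitable direction is USD → JPY → HKD → USD.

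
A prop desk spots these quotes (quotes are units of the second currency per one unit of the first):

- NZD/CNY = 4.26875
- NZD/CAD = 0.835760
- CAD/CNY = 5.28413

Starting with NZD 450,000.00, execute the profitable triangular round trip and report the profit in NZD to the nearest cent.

Profitable loop is NZD → CAD → CNY → NZD:
NZD 450,000.00 × 0.835760 = CAD 376,092.00
CAD 376,092.00 × 5.28413 = CNY 1,987,319.02
CNY 1,987,319.02 ÷ 4.26875 = NZD 465,550.58
Profit = NZD 465,550.58 − NZD 450,000.00

Profit: NZD 15,550.58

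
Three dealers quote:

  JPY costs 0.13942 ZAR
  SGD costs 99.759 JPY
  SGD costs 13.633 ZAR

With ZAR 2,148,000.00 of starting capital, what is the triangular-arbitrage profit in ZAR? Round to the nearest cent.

Profitable loop is ZAR → SGD → JPY → ZAR:
ZAR 2,148,000.00 ÷ 13.633 = SGD 157,558.86
SGD 157,558.86 × 99.759 = JPY 15,717,915
JPY 15,717,915 × 0.13942 = ZAR 2,191,391.68
Profit = ZAR 2,191,391.68 − ZAR 2,148,000.00

Profit: ZAR 43,391.68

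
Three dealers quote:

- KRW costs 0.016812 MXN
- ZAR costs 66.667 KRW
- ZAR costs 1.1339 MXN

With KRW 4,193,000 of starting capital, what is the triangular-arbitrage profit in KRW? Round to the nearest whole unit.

Profit: KRW 48,987

Profitable loop is KRW → ZAR → MXN → KRW:
KRW 4,193,000 ÷ 66.667 = ZAR 62,894.69
ZAR 62,894.69 × 1.1339 = MXN 71,316.28
MXN 71,316.28 ÷ 0.016812 = KRW 4,241,987
Profit = KRW 4,241,987 − KRW 4,193,000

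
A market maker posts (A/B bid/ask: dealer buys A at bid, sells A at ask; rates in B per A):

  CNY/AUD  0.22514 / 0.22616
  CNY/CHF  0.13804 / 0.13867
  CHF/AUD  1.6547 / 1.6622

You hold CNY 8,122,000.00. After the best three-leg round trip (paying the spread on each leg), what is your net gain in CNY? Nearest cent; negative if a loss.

Net profit: CNY 80,975.36

Best loop CNY → CHF → AUD → CNY:
CNY 8,122,000.00 × 0.13804 (sell CNY at bid) = CHF 1,121,160.88
CHF 1,121,160.88 × 1.6547 (sell CHF at bid) = AUD 1,855,184.91
AUD 1,855,184.91 ÷ 0.22616 (buy CNY at ask) = CNY 8,202,975.36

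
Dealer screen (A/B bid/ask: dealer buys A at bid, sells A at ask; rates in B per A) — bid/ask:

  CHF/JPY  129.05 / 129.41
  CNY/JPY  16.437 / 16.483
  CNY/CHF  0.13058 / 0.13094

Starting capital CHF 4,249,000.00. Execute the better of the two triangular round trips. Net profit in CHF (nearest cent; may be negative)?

Net profit: CHF 94,953.28

Best loop CHF → JPY → CNY → CHF:
CHF 4,249,000.00 × 129.05 (sell CHF at bid) = JPY 548,333,450
JPY 548,333,450 ÷ 16.483 (buy CNY at ask) = CNY 33,266,604.99
CNY 33,266,604.99 × 0.13058 (sell CNY at bid) = CHF 4,343,953.28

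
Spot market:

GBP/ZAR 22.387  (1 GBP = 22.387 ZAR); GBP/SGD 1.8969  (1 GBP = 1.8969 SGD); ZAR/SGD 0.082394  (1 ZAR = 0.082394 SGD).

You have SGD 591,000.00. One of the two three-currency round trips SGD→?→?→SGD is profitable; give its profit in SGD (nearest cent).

Profit: SGD 16,771.64

Profitable loop is SGD → ZAR → GBP → SGD:
SGD 591,000.00 ÷ 0.082394 = ZAR 7,172,852.39
ZAR 7,172,852.39 ÷ 22.387 = GBP 320,402.57
GBP 320,402.57 × 1.8969 = SGD 607,771.64
Profit = SGD 607,771.64 − SGD 591,000.00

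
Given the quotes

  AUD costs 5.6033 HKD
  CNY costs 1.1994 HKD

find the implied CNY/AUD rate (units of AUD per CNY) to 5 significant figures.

1 CNY × 1.1994 = 1.1994 HKD
1.1994 HKD ÷ 5.6033 = 0.214052 AUD

CNY/AUD = 0.21405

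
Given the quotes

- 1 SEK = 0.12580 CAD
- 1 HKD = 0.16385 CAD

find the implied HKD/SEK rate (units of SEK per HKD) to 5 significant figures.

HKD/SEK = 1.3025

1 HKD × 0.16385 = 0.16385 CAD
0.16385 CAD ÷ 0.12580 = 1.30246 SEK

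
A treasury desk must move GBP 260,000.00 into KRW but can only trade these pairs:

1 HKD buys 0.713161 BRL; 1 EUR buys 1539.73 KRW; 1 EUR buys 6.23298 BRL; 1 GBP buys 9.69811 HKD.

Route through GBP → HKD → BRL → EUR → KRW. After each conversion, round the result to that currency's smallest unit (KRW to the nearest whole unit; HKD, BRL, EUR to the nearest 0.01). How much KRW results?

KRW 444,218,741

GBP 260,000.00 × 9.69811 = HKD 2,521,508.60
HKD 2,521,508.60 × 0.713161 = BRL 1,798,241.59
BRL 1,798,241.59 ÷ 6.23298 = EUR 288,504.31
EUR 288,504.31 × 1539.73 = KRW 444,218,741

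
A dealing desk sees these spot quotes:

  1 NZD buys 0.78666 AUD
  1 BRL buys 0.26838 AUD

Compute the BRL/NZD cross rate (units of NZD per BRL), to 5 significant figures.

BRL/NZD = 0.34116

1 BRL × 0.26838 = 0.26838 AUD
0.26838 AUD ÷ 0.78666 = 0.341164 NZD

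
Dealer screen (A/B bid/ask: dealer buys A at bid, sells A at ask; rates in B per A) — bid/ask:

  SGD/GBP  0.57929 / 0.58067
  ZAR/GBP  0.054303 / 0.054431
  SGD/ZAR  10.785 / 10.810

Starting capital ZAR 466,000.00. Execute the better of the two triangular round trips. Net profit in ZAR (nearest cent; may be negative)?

Best loop ZAR → GBP → SGD → ZAR:
ZAR 466,000.00 × 0.054303 (sell ZAR at bid) = GBP 25,305.20
GBP 25,305.20 ÷ 0.58067 (buy SGD at ask) = SGD 43,579.31
SGD 43,579.31 × 10.785 (sell SGD at bid) = ZAR 470,002.86

Net profit: ZAR 4,002.86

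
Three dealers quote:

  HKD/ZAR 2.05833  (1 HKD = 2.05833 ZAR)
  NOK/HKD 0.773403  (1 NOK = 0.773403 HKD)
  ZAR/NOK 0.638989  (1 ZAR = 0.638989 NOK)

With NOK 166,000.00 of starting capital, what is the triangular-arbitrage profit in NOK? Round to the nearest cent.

Profitable loop is NOK → HKD → ZAR → NOK:
NOK 166,000.00 × 0.773403 = HKD 128,384.90
HKD 128,384.90 × 2.05833 = ZAR 264,258.49
ZAR 264,258.49 × 0.638989 = NOK 168,858.27
Profit = NOK 168,858.27 − NOK 166,000.00

Profit: NOK 2,858.27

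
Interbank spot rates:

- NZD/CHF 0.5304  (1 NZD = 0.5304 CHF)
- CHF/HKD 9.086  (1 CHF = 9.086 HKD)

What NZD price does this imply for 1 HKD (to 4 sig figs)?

HKD/NZD = 0.2075

1 HKD ÷ 9.086 = 0.110059 CHF
0.110059 CHF ÷ 0.5304 = 0.207503 NZD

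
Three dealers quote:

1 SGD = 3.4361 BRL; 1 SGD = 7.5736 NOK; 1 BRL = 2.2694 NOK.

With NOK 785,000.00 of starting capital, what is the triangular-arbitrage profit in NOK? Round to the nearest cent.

Profit: NOK 23,247.07

Profitable loop is NOK → SGD → BRL → NOK:
NOK 785,000.00 ÷ 7.5736 = SGD 103,649.52
SGD 103,649.52 × 3.4361 = BRL 356,150.11
BRL 356,150.11 × 2.2694 = NOK 808,247.07
Profit = NOK 808,247.07 − NOK 785,000.00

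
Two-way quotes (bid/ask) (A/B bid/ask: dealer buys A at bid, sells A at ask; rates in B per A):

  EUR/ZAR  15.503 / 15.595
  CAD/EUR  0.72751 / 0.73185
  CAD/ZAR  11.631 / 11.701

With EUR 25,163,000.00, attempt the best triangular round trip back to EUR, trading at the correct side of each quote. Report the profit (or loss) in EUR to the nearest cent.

Net profit: EUR 480,188.04

Best loop EUR → CAD → ZAR → EUR:
EUR 25,163,000.00 ÷ 0.73185 (buy CAD at ask) = CAD 34,382,728.70
CAD 34,382,728.70 × 11.631 (sell CAD at bid) = ZAR 399,905,517.52
ZAR 399,905,517.52 ÷ 15.595 (buy EUR at ask) = EUR 25,643,188.04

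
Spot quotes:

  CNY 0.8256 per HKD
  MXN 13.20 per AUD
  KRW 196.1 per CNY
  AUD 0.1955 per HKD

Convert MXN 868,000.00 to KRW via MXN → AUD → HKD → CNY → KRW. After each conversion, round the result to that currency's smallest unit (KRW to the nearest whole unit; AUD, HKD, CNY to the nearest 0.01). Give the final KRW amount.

KRW 54,456,076

MXN 868,000.00 ÷ 13.20 = AUD 65,757.58
AUD 65,757.58 ÷ 0.1955 = HKD 336,355.91
HKD 336,355.91 × 0.8256 = CNY 277,695.44
CNY 277,695.44 × 196.1 = KRW 54,456,076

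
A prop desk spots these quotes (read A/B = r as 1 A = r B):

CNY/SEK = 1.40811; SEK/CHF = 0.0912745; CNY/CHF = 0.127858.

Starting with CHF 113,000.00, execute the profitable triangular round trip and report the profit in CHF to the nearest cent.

Profitable loop is CHF → CNY → SEK → CHF:
CHF 113,000.00 ÷ 0.127858 = CNY 883,792.96
CNY 883,792.96 × 1.40811 = SEK 1,244,477.70
SEK 1,244,477.70 × 0.0912745 = CHF 113,589.08
Profit = CHF 113,589.08 − CHF 113,000.00

Profit: CHF 589.08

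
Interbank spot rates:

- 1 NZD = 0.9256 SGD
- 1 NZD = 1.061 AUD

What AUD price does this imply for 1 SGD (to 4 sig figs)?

1 SGD ÷ 0.9256 = 1.08038 NZD
1.08038 NZD × 1.061 = 1.14628 AUD

SGD/AUD = 1.146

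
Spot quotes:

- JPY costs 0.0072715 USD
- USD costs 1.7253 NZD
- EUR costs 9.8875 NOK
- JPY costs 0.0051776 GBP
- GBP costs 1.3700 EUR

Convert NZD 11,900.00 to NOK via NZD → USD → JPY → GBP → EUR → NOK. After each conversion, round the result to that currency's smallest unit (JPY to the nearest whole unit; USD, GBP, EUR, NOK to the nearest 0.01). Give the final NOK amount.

NZD 11,900.00 ÷ 1.7253 = USD 6,897.35
USD 6,897.35 ÷ 0.0072715 = JPY 948,546
JPY 948,546 × 0.0051776 = GBP 4,911.19
GBP 4,911.19 × 1.3700 = EUR 6,728.33
EUR 6,728.33 × 9.8875 = NOK 66,526.36

NOK 66,526.36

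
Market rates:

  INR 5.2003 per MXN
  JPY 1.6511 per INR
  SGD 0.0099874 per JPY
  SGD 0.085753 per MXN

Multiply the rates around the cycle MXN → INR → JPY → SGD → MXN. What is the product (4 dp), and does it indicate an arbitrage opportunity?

1.0000 (no arbitrage)

Around MXN → INR → JPY → SGD → MXN: 1 × 5.2003 × 1.6511 × 0.0099874 ÷ 0.085753 = 1.000011
Product ≈ 1 (deviation 0.001%, within rounding noise).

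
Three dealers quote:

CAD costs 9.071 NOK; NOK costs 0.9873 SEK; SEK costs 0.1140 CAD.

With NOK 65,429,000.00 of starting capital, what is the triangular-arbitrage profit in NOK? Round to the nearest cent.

Profit: NOK 1,371,457.67

Profitable loop is NOK → SEK → CAD → NOK:
NOK 65,429,000.00 × 0.9873 = SEK 64,598,051.70
SEK 64,598,051.70 × 0.1140 = CAD 7,364,177.89
CAD 7,364,177.89 × 9.071 = NOK 66,800,457.67
Profit = NOK 66,800,457.67 − NOK 65,429,000.00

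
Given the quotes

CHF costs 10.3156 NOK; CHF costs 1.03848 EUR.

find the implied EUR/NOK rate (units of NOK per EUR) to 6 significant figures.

EUR/NOK = 9.93336

1 EUR ÷ 1.03848 = 0.962946 CHF
0.962946 CHF × 10.3156 = 9.93336 NOK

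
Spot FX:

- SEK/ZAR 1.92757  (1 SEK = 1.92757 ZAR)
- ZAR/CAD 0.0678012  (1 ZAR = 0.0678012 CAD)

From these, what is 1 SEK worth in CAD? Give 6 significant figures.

SEK/CAD = 0.130692

1 SEK × 1.92757 = 1.92757 ZAR
1.92757 ZAR × 0.0678012 = 0.130692 CAD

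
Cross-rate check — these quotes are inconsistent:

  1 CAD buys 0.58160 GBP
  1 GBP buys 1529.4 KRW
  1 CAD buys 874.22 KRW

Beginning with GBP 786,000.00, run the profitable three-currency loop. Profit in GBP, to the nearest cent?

Profitable loop is GBP → KRW → CAD → GBP:
GBP 786,000.00 × 1529.4 = KRW 1,202,108,400
KRW 1,202,108,400 ÷ 874.22 = CAD 1,375,063.94
CAD 1,375,063.94 × 0.58160 = GBP 799,737.19
Profit = GBP 799,737.19 − GBP 786,000.00

Profit: GBP 13,737.19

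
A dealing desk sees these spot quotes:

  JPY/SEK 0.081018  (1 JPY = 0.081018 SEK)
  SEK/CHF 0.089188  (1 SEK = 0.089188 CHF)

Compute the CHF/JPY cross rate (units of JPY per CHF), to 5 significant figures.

CHF/JPY = 138.39

1 CHF ÷ 0.089188 = 11.2123 SEK
11.2123 SEK ÷ 0.081018 = 138.392 JPY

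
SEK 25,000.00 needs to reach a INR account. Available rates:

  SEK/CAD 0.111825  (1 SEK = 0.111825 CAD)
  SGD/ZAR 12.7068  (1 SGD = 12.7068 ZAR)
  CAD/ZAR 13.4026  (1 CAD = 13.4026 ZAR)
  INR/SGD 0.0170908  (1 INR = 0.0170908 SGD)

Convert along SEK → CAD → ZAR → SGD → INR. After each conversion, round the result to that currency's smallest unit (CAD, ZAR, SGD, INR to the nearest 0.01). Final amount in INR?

SEK 25,000.00 × 0.111825 = CAD 2,795.62
CAD 2,795.62 × 13.4026 = ZAR 37,468.58
ZAR 37,468.58 ÷ 12.7068 = SGD 2,948.70
SGD 2,948.70 ÷ 0.0170908 = INR 172,531.42

INR 172,531.42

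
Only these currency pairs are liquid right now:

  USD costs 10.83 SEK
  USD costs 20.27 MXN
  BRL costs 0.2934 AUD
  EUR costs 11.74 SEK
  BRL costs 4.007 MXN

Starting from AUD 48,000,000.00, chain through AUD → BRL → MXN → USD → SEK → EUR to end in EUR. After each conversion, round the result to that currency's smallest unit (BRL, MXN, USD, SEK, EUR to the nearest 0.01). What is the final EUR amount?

EUR 29,833,697.46

AUD 48,000,000.00 ÷ 0.2934 = BRL 163,599,182.00
BRL 163,599,182.00 × 4.007 = MXN 655,541,922.27
MXN 655,541,922.27 ÷ 20.27 = USD 32,340,499.37
USD 32,340,499.37 × 10.83 = SEK 350,247,608.18
SEK 350,247,608.18 ÷ 11.74 = EUR 29,833,697.46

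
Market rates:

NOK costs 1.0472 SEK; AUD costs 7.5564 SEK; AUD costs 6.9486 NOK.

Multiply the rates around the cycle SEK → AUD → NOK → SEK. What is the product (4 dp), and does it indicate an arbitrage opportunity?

0.9630 (arbitrage exists)

Around SEK → AUD → NOK → SEK: 1 ÷ 7.5564 × 6.9486 × 1.0472 = 0.962968
Product < 1; profitable direction is SEK → NOK → AUD → SEK.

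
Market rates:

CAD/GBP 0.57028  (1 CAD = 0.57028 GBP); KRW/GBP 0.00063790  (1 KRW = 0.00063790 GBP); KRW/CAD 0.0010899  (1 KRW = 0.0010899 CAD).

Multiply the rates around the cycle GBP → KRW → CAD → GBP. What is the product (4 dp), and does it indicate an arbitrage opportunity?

0.9744 (arbitrage exists)

Around GBP → KRW → CAD → GBP: 1 ÷ 0.00063790 × 0.0010899 × 0.57028 = 0.974366
Product < 1; profitable direction is GBP → CAD → KRW → GBP.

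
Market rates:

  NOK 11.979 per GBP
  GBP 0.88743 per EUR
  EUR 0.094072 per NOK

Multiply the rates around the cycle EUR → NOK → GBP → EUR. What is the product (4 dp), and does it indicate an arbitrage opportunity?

Around EUR → NOK → GBP → EUR: 1 ÷ 0.094072 ÷ 11.979 ÷ 0.88743 = 0.999965
Product ≈ 1 (deviation 0.003%, within rounding noise).

1.0000 (no arbitrage)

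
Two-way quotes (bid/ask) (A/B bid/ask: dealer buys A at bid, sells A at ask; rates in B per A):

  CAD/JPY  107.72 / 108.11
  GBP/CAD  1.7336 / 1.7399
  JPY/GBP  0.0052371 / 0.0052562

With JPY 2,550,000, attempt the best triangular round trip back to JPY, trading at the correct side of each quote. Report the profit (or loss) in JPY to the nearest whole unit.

Net profit: JPY 29,159

Best loop JPY → CAD → GBP → JPY:
JPY 2,550,000 ÷ 108.11 (buy CAD at ask) = CAD 23,587.09
CAD 23,587.09 ÷ 1.7399 (buy GBP at ask) = GBP 13,556.58
GBP 13,556.58 ÷ 0.0052562 (buy JPY at ask) = JPY 2,579,159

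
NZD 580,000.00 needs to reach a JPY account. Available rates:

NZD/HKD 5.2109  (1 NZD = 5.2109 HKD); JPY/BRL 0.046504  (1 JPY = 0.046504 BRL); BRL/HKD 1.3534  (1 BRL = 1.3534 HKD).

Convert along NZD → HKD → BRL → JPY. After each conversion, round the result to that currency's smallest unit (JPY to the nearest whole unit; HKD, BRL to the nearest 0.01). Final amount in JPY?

NZD 580,000.00 × 5.2109 = HKD 3,022,322.00
HKD 3,022,322.00 ÷ 1.3534 = BRL 2,233,132.85
BRL 2,233,132.85 ÷ 0.046504 = JPY 48,020,232

JPY 48,020,232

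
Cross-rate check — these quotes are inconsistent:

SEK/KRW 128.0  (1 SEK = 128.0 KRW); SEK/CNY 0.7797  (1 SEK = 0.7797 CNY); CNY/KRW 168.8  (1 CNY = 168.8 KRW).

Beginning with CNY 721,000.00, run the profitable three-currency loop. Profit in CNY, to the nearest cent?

Profit: CNY 20,353.38

Profitable loop is CNY → KRW → SEK → CNY:
CNY 721,000.00 × 168.8 = KRW 121,704,800
KRW 121,704,800 ÷ 128.0 = SEK 950,818.75
SEK 950,818.75 × 0.7797 = CNY 741,353.38
Profit = CNY 741,353.38 − CNY 721,000.00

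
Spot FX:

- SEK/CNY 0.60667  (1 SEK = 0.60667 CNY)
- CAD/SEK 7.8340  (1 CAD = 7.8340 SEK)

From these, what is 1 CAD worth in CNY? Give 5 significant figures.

CAD/CNY = 4.7527

1 CAD × 7.8340 = 7.834 SEK
7.834 SEK × 0.60667 = 4.75265 CNY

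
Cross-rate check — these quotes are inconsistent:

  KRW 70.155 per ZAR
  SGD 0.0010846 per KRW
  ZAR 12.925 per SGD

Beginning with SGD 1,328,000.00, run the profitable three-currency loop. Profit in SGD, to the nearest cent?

Profitable loop is SGD → KRW → ZAR → SGD:
SGD 1,328,000.00 ÷ 0.0010846 = KRW 1,224,414,531
KRW 1,224,414,531 ÷ 70.155 = ZAR 17,452,990.25
ZAR 17,452,990.25 ÷ 12.925 = SGD 1,350,328.07
Profit = SGD 1,350,328.07 − SGD 1,328,000.00

Profit: SGD 22,328.07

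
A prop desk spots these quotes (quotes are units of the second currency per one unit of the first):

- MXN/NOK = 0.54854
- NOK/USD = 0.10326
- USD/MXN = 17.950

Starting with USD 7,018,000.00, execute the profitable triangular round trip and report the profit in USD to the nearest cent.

Profitable loop is USD → MXN → NOK → USD:
USD 7,018,000.00 × 17.950 = MXN 125,973,100.00
MXN 125,973,100.00 × 0.54854 = NOK 69,101,284.27
NOK 69,101,284.27 × 0.10326 = USD 7,135,398.61
Profit = USD 7,135,398.61 − USD 7,018,000.00

Profit: USD 117,398.61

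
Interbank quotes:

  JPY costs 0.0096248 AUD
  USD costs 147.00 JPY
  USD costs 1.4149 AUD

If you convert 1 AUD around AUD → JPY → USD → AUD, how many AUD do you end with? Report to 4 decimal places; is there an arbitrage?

Around AUD → JPY → USD → AUD: 1 ÷ 0.0096248 ÷ 147.00 × 1.4149 = 1.000038
Product ≈ 1 (deviation 0.004%, within rounding noise).

1.0000 (no arbitrage)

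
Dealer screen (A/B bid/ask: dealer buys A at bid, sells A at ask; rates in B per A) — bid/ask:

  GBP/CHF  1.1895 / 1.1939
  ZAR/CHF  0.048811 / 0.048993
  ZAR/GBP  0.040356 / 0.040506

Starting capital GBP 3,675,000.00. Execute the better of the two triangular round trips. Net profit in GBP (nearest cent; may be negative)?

Best loop GBP → ZAR → CHF → GBP:
GBP 3,675,000.00 ÷ 0.040506 (buy ZAR at ask) = ZAR 90,727,299.66
ZAR 90,727,299.66 × 0.048811 (sell ZAR at bid) = CHF 4,428,490.22
CHF 4,428,490.22 ÷ 1.1939 (buy GBP at ask) = GBP 3,709,263.94

Net profit: GBP 34,263.94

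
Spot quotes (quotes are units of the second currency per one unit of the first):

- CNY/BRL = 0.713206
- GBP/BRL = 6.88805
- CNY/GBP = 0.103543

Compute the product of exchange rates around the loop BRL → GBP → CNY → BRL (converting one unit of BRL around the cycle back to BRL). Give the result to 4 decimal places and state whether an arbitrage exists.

Around BRL → GBP → CNY → BRL: 1 ÷ 6.88805 ÷ 0.103543 × 0.713206 = 0.999995
Product ≈ 1 (deviation 0.000%, within rounding noise).

1.0000 (no arbitrage)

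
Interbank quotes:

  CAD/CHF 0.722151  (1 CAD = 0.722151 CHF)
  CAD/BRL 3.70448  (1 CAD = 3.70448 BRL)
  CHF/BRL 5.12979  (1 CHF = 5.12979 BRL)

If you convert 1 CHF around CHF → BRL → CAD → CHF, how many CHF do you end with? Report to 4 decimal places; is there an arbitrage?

Around CHF → BRL → CAD → CHF: 1 × 5.12979 ÷ 3.70448 × 0.722151 = 1.000001
Product ≈ 1 (deviation 0.000%, within rounding noise).

1.0000 (no arbitrage)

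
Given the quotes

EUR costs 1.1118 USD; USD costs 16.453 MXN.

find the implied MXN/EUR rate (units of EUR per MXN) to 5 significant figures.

MXN/EUR = 0.054667

1 MXN ÷ 16.453 = 0.0607792 USD
0.0607792 USD ÷ 1.1118 = 0.0546674 EUR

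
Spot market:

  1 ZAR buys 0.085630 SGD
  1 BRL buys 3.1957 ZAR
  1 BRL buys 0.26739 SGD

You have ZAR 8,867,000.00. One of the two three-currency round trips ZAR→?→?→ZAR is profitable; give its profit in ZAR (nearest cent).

Profitable loop is ZAR → SGD → BRL → ZAR:
ZAR 8,867,000.00 × 0.085630 = SGD 759,281.21
SGD 759,281.21 ÷ 0.26739 = BRL 2,839,602.12
BRL 2,839,602.12 × 3.1957 = ZAR 9,074,516.48
Profit = ZAR 9,074,516.48 − ZAR 8,867,000.00

Profit: ZAR 207,516.48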